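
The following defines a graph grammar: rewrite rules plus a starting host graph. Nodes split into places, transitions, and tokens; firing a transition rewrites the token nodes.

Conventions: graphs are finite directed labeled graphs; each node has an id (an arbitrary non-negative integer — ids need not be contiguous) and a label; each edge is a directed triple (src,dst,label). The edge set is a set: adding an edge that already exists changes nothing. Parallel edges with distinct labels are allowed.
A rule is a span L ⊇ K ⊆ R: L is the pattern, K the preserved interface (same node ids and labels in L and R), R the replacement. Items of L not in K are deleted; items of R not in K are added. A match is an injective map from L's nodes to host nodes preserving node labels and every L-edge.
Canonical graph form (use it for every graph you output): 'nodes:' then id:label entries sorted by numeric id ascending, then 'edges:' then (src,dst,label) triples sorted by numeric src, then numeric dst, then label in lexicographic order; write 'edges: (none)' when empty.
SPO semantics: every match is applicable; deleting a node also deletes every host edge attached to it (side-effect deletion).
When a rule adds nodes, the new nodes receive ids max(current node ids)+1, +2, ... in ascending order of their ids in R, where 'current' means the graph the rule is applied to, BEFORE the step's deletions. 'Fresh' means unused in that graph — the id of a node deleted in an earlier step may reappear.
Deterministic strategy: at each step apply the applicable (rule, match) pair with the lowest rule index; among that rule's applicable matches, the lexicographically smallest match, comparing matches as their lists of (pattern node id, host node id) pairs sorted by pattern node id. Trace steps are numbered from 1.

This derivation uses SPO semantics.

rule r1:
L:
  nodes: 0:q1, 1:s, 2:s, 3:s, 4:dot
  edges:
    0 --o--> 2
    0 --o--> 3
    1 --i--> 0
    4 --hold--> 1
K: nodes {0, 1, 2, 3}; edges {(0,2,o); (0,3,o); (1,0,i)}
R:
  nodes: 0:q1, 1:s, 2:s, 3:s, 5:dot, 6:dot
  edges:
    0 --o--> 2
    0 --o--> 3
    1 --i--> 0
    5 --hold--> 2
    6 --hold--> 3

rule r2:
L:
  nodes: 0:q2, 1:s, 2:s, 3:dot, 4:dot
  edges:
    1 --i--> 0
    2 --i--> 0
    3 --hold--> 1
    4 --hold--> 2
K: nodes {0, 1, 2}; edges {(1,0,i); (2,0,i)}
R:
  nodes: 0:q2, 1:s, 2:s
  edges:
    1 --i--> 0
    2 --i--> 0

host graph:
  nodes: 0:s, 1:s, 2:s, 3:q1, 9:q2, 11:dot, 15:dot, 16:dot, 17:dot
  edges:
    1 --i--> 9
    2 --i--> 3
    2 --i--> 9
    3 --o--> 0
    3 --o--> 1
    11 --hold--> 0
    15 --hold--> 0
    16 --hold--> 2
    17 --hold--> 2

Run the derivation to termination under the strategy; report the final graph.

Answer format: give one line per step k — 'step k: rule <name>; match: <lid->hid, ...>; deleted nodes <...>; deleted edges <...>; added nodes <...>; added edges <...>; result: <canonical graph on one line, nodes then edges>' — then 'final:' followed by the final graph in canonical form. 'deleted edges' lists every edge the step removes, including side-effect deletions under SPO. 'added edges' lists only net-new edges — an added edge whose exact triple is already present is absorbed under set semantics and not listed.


step 1: rule r1; match: 0->3, 1->2, 2->0, 3->1, 4->16; deleted nodes 16; deleted edges (16,2,hold); added nodes 18, 19; added edges (18,0,hold); (19,1,hold); result: nodes: 0:s, 1:s, 2:s, 3:q1, 9:q2, 11:dot, 15:dot, 17:dot, 18:dot, 19:dot edges: (1,9,i); (2,3,i); (2,9,i); (3,0,o); (3,1,o); (11,0,hold); (15,0,hold); (17,2,hold); (18,0,hold); (19,1,hold)
step 2: rule r1; match: 0->3, 1->2, 2->0, 3->1, 4->17; deleted nodes 17; deleted edges (17,2,hold); added nodes 20, 21; added edges (20,0,hold); (21,1,hold); result: nodes: 0:s, 1:s, 2:s, 3:q1, 9:q2, 11:dot, 15:dot, 18:dot, 19:dot, 20:dot, 21:dot edges: (1,9,i); (2,3,i); (2,9,i); (3,0,o); (3,1,o); (11,0,hold); (15,0,hold); (18,0,hold); (19,1,hold); (20,0,hold); (21,1,hold)
final:
nodes: 0:s, 1:s, 2:s, 3:q1, 9:q2, 11:dot, 15:dot, 18:dot, 19:dot, 20:dot, 21:dot
edges: (1,9,i); (2,3,i); (2,9,i); (3,0,o); (3,1,o); (11,0,hold); (15,0,hold); (18,0,hold); (19,1,hold); (20,0,hold); (21,1,hold)


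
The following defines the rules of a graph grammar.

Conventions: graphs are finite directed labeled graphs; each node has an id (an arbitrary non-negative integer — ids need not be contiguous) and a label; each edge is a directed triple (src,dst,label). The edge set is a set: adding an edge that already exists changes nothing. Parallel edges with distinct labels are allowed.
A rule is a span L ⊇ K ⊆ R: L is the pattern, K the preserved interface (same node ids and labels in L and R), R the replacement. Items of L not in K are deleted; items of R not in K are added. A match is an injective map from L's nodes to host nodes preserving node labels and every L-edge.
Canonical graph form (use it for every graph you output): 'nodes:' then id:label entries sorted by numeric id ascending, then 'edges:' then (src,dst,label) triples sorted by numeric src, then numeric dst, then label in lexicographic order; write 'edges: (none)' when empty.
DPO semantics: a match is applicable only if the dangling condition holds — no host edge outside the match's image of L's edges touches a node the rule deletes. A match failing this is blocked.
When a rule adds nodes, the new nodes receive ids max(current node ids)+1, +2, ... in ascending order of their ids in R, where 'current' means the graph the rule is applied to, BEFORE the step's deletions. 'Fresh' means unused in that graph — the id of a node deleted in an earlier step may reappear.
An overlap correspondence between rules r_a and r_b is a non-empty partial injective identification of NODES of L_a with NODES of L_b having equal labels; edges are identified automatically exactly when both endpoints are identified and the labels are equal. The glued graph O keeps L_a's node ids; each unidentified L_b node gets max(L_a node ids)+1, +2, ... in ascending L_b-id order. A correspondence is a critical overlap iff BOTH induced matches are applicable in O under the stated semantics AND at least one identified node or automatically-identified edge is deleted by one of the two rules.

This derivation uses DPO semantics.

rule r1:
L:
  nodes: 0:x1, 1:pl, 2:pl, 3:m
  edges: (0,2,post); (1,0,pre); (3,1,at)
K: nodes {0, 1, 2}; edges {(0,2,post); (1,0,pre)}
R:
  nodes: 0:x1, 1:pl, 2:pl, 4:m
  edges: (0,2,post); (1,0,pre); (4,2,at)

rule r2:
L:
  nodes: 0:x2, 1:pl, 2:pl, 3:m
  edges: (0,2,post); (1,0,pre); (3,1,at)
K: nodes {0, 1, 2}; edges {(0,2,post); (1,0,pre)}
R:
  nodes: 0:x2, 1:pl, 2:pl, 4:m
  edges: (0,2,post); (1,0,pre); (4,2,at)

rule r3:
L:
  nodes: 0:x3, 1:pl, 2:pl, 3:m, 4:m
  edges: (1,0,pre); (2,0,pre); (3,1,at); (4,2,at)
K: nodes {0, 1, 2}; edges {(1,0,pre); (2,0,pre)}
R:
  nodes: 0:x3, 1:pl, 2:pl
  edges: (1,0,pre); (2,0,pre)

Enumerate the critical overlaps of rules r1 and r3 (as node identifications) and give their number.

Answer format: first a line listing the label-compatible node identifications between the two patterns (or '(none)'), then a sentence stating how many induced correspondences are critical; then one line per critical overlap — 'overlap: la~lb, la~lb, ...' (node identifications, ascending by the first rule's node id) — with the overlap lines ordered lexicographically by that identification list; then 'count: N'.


label-compatible node identifications between L(r1) and L(r3): 1~1, 1~2, 2~1, 2~2, 3~3, 3~4
4 of the induced correspondences are critical overlaps of r1 and r3.
overlap: 1~1, 2~2, 3~3
overlap: 1~1, 3~3
overlap: 1~2, 2~1, 3~4
overlap: 1~2, 3~4
count: 4


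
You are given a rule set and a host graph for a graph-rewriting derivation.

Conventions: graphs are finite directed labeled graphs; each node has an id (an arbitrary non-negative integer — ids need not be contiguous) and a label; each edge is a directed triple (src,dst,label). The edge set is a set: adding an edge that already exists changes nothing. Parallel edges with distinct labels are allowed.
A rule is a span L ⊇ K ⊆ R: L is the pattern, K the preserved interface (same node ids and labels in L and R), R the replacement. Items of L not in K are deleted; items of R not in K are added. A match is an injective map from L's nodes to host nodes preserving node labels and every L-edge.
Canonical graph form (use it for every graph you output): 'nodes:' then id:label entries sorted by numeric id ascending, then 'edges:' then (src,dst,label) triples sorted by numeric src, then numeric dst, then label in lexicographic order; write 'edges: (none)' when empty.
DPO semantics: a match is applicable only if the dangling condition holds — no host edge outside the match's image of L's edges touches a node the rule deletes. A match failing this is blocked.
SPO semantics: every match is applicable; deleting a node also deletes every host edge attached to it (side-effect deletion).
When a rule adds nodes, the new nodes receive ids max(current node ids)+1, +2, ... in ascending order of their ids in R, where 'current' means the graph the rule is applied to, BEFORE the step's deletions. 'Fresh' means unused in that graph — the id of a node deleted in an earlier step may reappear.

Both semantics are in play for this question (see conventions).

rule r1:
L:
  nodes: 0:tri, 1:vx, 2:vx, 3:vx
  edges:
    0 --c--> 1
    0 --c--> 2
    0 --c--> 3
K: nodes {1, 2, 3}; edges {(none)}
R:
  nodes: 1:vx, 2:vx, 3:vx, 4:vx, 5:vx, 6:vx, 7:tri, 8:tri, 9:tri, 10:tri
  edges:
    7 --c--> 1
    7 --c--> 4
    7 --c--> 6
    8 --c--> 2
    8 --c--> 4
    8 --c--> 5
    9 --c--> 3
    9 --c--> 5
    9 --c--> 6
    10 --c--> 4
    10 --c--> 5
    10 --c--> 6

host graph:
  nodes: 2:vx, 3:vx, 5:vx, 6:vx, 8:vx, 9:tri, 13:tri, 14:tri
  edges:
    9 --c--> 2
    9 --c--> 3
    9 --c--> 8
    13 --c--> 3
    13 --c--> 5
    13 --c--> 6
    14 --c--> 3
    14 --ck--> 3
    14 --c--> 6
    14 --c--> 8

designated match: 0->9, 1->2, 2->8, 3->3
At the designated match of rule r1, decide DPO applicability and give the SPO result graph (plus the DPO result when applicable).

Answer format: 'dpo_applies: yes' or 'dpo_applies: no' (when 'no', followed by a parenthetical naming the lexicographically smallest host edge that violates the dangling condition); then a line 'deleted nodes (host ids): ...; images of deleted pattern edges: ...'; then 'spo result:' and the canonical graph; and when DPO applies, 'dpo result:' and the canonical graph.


dpo_applies: yes
deleted nodes (host ids): 9; images of deleted pattern edges: (9,2,c); (9,3,c); (9,8,c)
spo result:
nodes: 2:vx, 3:vx, 5:vx, 6:vx, 8:vx, 13:tri, 14:tri, 15:vx, 16:vx, 17:vx, 18:tri, 19:tri, 20:tri, 21:tri
edges: (13,3,c); (13,5,c); (13,6,c); (14,3,c); (14,3,ck); (14,6,c); (14,8,c); (18,2,c); (18,15,c); (18,17,c); (19,8,c); (19,15,c); (19,16,c); (20,3,c); (20,16,c); (20,17,c); (21,15,c); (21,16,c); (21,17,c)
dpo result:
nodes: 2:vx, 3:vx, 5:vx, 6:vx, 8:vx, 13:tri, 14:tri, 15:vx, 16:vx, 17:vx, 18:tri, 19:tri, 20:tri, 21:tri
edges: (13,3,c); (13,5,c); (13,6,c); (14,3,c); (14,3,ck); (14,6,c); (14,8,c); (18,2,c); (18,15,c); (18,17,c); (19,8,c); (19,15,c); (19,16,c); (20,3,c); (20,16,c); (20,17,c); (21,15,c); (21,16,c); (21,17,c)


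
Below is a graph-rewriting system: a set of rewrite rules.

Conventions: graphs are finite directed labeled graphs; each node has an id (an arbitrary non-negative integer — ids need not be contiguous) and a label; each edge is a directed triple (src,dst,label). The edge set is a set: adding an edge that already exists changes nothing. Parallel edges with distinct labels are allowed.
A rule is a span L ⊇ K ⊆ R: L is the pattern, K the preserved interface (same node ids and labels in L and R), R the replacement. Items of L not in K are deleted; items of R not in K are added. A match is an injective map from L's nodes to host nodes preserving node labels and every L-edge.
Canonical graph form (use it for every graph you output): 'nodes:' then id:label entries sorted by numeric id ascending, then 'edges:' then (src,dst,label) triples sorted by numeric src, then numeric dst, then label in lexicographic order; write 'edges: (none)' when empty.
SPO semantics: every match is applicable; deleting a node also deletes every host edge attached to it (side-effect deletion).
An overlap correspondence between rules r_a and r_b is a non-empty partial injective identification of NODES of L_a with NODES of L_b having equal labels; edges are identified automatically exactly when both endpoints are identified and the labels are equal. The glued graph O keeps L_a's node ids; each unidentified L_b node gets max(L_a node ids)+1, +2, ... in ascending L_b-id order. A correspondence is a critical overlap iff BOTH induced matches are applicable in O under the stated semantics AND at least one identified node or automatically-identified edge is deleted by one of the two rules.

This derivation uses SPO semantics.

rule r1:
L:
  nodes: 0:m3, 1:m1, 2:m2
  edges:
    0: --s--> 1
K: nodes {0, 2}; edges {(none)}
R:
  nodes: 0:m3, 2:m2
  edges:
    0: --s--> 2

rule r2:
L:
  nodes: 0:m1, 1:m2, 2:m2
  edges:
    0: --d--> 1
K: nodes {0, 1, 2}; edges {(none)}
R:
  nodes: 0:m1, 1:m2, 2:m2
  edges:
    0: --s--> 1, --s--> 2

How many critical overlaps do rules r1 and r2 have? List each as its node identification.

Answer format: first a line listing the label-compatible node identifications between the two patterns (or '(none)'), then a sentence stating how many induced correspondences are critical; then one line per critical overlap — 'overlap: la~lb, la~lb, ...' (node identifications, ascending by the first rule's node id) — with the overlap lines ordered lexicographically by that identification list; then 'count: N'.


label-compatible node identifications between L(r1) and L(r2): 1~0, 2~1, 2~2
3 of the induced correspondences are critical overlaps of r1 and r2.
overlap: 1~0
overlap: 1~0, 2~1
overlap: 1~0, 2~2
count: 3


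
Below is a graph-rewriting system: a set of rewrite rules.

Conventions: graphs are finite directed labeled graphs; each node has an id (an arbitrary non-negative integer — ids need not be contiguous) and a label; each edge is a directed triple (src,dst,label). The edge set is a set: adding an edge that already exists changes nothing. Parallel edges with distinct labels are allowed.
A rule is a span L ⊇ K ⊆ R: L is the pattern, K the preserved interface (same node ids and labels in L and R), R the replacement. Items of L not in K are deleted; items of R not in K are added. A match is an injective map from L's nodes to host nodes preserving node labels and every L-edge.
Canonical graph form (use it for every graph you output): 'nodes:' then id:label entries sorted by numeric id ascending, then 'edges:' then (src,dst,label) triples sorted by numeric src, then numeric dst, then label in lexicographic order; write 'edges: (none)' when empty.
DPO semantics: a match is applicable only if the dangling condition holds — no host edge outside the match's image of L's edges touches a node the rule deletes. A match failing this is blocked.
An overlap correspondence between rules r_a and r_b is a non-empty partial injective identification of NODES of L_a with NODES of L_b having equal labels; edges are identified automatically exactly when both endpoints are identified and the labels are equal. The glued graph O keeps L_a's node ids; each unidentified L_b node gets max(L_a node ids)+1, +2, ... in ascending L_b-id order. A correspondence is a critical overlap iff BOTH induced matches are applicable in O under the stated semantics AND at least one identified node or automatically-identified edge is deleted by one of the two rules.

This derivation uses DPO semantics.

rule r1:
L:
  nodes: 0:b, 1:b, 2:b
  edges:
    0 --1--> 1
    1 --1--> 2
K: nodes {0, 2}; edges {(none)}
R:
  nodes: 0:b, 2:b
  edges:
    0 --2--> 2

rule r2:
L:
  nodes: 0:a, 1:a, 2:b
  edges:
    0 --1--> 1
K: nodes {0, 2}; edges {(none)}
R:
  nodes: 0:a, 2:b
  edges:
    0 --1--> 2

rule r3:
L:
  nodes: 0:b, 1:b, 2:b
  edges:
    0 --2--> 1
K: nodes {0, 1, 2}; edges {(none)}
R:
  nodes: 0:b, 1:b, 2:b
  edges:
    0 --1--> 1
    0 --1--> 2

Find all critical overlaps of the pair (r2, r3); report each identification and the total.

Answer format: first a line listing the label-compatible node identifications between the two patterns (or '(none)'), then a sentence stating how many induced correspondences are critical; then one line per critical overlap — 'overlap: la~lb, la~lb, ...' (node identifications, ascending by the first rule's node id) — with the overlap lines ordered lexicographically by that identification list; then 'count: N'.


label-compatible node identifications between L(r2) and L(r3): 2~0, 2~1, 2~2
0 of the induced correspondences are critical overlaps of r2 and r3.
count: 0


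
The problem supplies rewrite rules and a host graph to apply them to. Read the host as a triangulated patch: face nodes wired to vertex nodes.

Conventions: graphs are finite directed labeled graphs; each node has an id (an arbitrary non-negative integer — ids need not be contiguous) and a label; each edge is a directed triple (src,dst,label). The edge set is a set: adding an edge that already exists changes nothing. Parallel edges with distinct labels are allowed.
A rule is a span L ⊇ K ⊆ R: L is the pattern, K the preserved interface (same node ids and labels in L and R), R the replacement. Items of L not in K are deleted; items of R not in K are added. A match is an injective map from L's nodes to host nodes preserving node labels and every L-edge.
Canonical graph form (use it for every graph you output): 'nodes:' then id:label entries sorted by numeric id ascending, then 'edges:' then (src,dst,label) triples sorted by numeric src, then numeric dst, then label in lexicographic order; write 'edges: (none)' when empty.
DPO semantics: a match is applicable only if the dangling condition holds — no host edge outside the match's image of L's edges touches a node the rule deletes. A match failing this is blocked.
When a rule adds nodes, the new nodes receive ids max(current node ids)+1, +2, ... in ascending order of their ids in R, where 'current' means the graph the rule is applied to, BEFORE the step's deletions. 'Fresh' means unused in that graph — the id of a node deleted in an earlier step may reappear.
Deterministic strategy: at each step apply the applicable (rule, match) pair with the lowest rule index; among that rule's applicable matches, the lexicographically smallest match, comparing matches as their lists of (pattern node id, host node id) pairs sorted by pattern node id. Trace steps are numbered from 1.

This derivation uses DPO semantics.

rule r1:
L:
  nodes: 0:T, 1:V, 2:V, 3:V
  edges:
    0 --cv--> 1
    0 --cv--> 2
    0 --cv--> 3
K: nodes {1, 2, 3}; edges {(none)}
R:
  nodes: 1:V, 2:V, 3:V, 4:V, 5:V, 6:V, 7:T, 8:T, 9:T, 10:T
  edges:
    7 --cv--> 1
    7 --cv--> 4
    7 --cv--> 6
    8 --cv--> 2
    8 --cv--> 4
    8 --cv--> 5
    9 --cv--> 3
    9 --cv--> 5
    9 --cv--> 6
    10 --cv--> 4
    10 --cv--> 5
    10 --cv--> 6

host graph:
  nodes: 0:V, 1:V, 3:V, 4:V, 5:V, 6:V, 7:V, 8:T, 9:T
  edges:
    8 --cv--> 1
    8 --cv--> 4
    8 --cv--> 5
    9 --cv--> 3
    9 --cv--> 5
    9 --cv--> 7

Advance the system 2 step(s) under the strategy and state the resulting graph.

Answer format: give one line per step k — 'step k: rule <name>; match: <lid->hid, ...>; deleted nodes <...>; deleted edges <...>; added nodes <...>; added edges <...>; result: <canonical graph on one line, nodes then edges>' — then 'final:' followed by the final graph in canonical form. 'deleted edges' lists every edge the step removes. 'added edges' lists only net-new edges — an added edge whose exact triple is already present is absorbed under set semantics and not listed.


step 1: rule r1; match: 0->8, 1->1, 2->4, 3->5; deleted nodes 8; deleted edges (8,1,cv); (8,4,cv); (8,5,cv); added nodes 10, 11, 12, 13, 14, 15, 16; added edges (13,1,cv); (13,10,cv); (13,12,cv); (14,4,cv); (14,10,cv); (14,11,cv); (15,5,cv); (15,11,cv); (15,12,cv); (16,10,cv); (16,11,cv); (16,12,cv); result: nodes: 0:V, 1:V, 3:V, 4:V, 5:V, 6:V, 7:V, 9:T, 10:V, 11:V, 12:V, 13:T, 14:T, 15:T, 16:T edges: (9,3,cv); (9,5,cv); (9,7,cv); (13,1,cv); (13,10,cv); (13,12,cv); (14,4,cv); (14,10,cv); (14,11,cv); (15,5,cv); (15,11,cv); (15,12,cv); (16,10,cv); (16,11,cv); (16,12,cv)
step 2: rule r1; match: 0->9, 1->3, 2->5, 3->7; deleted nodes 9; deleted edges (9,3,cv); (9,5,cv); (9,7,cv); added nodes 17, 18, 19, 20, 21, 22, 23; added edges (20,3,cv); (20,17,cv); (20,19,cv); (21,5,cv); (21,17,cv); (21,18,cv); (22,7,cv); (22,18,cv); (22,19,cv); (23,17,cv); (23,18,cv); (23,19,cv); result: nodes: 0:V, 1:V, 3:V, 4:V, 5:V, 6:V, 7:V, 10:V, 11:V, 12:V, 13:T, 14:T, 15:T, 16:T, 17:V, 18:V, 19:V, 20:T, 21:T, 22:T, 23:T edges: (13,1,cv); (13,10,cv); (13,12,cv); (14,4,cv); (14,10,cv); (14,11,cv); (15,5,cv); (15,11,cv); (15,12,cv); (16,10,cv); (16,11,cv); (16,12,cv); (20,3,cv); (20,17,cv); (20,19,cv); (21,5,cv); (21,17,cv); (21,18,cv); (22,7,cv); (22,18,cv); (22,19,cv); (23,17,cv); (23,18,cv); (23,19,cv)
final:
nodes: 0:V, 1:V, 3:V, 4:V, 5:V, 6:V, 7:V, 10:V, 11:V, 12:V, 13:T, 14:T, 15:T, 16:T, 17:V, 18:V, 19:V, 20:T, 21:T, 22:T, 23:T
edges: (13,1,cv); (13,10,cv); (13,12,cv); (14,4,cv); (14,10,cv); (14,11,cv); (15,5,cv); (15,11,cv); (15,12,cv); (16,10,cv); (16,11,cv); (16,12,cv); (20,3,cv); (20,17,cv); (20,19,cv); (21,5,cv); (21,17,cv); (21,18,cv); (22,7,cv); (22,18,cv); (22,19,cv); (23,17,cv); (23,18,cv); (23,19,cv)


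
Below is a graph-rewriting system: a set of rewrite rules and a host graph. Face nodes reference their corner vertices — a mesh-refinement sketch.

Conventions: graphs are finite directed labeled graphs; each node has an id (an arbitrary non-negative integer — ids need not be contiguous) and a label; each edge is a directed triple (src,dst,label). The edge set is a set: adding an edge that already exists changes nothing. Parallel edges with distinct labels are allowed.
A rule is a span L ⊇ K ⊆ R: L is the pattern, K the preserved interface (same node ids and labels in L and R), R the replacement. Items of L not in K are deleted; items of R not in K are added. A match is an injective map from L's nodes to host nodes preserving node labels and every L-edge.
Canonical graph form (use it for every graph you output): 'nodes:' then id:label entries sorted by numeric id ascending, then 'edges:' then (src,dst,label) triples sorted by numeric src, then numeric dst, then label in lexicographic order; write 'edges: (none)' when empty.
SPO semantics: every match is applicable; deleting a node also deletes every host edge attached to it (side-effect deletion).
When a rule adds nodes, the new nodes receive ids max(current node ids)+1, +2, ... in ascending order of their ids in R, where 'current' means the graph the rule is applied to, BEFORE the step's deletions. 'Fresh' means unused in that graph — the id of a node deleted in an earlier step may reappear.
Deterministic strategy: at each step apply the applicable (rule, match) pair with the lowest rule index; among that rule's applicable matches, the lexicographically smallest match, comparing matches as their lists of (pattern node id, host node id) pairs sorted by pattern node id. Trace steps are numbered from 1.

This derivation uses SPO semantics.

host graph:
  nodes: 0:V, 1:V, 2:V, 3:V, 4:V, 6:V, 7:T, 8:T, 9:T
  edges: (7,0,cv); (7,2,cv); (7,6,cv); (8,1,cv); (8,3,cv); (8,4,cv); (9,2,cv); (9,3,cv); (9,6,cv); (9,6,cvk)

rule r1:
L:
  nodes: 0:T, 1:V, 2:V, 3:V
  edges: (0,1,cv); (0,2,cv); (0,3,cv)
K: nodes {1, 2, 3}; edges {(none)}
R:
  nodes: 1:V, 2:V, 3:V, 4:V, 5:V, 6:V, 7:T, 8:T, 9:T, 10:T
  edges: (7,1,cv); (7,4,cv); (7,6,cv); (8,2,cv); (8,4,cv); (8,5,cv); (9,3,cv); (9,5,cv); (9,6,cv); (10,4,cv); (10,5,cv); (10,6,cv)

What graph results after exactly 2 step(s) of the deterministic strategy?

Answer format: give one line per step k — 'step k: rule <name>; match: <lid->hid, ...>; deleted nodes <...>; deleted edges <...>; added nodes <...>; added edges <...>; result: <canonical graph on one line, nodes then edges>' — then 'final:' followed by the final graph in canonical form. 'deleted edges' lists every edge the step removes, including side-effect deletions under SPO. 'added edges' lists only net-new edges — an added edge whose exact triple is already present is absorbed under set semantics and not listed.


step 1: rule r1; match: 0->7, 1->0, 2->2, 3->6; deleted nodes 7; deleted edges (7,0,cv); (7,2,cv); (7,6,cv); added nodes 10, 11, 12, 13, 14, 15, 16; added edges (13,0,cv); (13,10,cv); (13,12,cv); (14,2,cv); (14,10,cv); (14,11,cv); (15,6,cv); (15,11,cv); (15,12,cv); (16,10,cv); (16,11,cv); (16,12,cv); result: nodes: 0:V, 1:V, 2:V, 3:V, 4:V, 6:V, 8:T, 9:T, 10:V, 11:V, 12:V, 13:T, 14:T, 15:T, 16:T edges: (8,1,cv); (8,3,cv); (8,4,cv); (9,2,cv); (9,3,cv); (9,6,cv); (9,6,cvk); (13,0,cv); (13,10,cv); (13,12,cv); (14,2,cv); (14,10,cv); (14,11,cv); (15,6,cv); (15,11,cv); (15,12,cv); (16,10,cv); (16,11,cv); (16,12,cv)
step 2: rule r1; match: 0->8, 1->1, 2->3, 3->4; deleted nodes 8; deleted edges (8,1,cv); (8,3,cv); (8,4,cv); added nodes 17, 18, 19, 20, 21, 22, 23; added edges (20,1,cv); (20,17,cv); (20,19,cv); (21,3,cv); (21,17,cv); (21,18,cv); (22,4,cv); (22,18,cv); (22,19,cv); (23,17,cv); (23,18,cv); (23,19,cv); result: nodes: 0:V, 1:V, 2:V, 3:V, 4:V, 6:V, 9:T, 10:V, 11:V, 12:V, 13:T, 14:T, 15:T, 16:T, 17:V, 18:V, 19:V, 20:T, 21:T, 22:T, 23:T edges: (9,2,cv); (9,3,cv); (9,6,cv); (9,6,cvk); (13,0,cv); (13,10,cv); (13,12,cv); (14,2,cv); (14,10,cv); (14,11,cv); (15,6,cv); (15,11,cv); (15,12,cv); (16,10,cv); (16,11,cv); (16,12,cv); (20,1,cv); (20,17,cv); (20,19,cv); (21,3,cv); (21,17,cv); (21,18,cv); (22,4,cv); (22,18,cv); (22,19,cv); (23,17,cv); (23,18,cv); (23,19,cv)
final:
nodes: 0:V, 1:V, 2:V, 3:V, 4:V, 6:V, 9:T, 10:V, 11:V, 12:V, 13:T, 14:T, 15:T, 16:T, 17:V, 18:V, 19:V, 20:T, 21:T, 22:T, 23:T
edges: (9,2,cv); (9,3,cv); (9,6,cv); (9,6,cvk); (13,0,cv); (13,10,cv); (13,12,cv); (14,2,cv); (14,10,cv); (14,11,cv); (15,6,cv); (15,11,cv); (15,12,cv); (16,10,cv); (16,11,cv); (16,12,cv); (20,1,cv); (20,17,cv); (20,19,cv); (21,3,cv); (21,17,cv); (21,18,cv); (22,4,cv); (22,18,cv); (22,19,cv); (23,17,cv); (23,18,cv); (23,19,cv)


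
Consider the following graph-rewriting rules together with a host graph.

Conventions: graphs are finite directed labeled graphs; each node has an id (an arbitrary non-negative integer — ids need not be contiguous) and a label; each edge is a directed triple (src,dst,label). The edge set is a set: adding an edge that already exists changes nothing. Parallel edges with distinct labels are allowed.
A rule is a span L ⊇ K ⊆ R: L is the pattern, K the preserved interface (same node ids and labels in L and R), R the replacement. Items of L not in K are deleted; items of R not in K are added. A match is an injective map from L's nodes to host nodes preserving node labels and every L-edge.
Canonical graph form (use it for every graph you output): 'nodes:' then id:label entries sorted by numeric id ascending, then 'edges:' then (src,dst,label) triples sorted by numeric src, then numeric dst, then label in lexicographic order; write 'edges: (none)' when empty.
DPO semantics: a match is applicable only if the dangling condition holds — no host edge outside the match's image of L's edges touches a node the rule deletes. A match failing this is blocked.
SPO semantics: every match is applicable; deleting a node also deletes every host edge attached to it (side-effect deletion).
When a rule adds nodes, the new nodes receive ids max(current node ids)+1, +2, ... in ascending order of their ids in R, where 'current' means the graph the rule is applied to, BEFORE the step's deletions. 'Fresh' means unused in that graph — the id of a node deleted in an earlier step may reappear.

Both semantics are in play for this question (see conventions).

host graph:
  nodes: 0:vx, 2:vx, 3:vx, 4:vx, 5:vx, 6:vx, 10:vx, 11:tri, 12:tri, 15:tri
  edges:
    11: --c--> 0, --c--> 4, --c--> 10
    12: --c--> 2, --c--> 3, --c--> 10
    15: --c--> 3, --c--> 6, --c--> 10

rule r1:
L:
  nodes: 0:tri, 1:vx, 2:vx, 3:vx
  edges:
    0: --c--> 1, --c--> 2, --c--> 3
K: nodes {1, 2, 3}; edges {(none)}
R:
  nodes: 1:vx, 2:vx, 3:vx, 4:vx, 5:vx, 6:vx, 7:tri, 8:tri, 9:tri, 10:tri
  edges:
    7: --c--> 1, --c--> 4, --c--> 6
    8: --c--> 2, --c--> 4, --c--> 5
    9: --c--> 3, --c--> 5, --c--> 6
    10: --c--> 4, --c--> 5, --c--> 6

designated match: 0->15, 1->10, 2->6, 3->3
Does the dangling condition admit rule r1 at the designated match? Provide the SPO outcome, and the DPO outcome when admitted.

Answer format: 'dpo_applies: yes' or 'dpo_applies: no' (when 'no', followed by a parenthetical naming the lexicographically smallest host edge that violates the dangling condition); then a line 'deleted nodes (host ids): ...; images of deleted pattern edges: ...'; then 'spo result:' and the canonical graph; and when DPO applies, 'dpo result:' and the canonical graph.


dpo_applies: yes
deleted nodes (host ids): 15; images of deleted pattern edges: (15,3,c); (15,6,c); (15,10,c)
spo result:
nodes: 0:vx, 2:vx, 3:vx, 4:vx, 5:vx, 6:vx, 10:vx, 11:tri, 12:tri, 16:vx, 17:vx, 18:vx, 19:tri, 20:tri, 21:tri, 22:tri
edges: (11,0,c); (11,4,c); (11,10,c); (12,2,c); (12,3,c); (12,10,c); (19,10,c); (19,16,c); (19,18,c); (20,6,c); (20,16,c); (20,17,c); (21,3,c); (21,17,c); (21,18,c); (22,16,c); (22,17,c); (22,18,c)
dpo result:
nodes: 0:vx, 2:vx, 3:vx, 4:vx, 5:vx, 6:vx, 10:vx, 11:tri, 12:tri, 16:vx, 17:vx, 18:vx, 19:tri, 20:tri, 21:tri, 22:tri
edges: (11,0,c); (11,4,c); (11,10,c); (12,2,c); (12,3,c); (12,10,c); (19,10,c); (19,16,c); (19,18,c); (20,6,c); (20,16,c); (20,17,c); (21,3,c); (21,17,c); (21,18,c); (22,16,c); (22,17,c); (22,18,c)


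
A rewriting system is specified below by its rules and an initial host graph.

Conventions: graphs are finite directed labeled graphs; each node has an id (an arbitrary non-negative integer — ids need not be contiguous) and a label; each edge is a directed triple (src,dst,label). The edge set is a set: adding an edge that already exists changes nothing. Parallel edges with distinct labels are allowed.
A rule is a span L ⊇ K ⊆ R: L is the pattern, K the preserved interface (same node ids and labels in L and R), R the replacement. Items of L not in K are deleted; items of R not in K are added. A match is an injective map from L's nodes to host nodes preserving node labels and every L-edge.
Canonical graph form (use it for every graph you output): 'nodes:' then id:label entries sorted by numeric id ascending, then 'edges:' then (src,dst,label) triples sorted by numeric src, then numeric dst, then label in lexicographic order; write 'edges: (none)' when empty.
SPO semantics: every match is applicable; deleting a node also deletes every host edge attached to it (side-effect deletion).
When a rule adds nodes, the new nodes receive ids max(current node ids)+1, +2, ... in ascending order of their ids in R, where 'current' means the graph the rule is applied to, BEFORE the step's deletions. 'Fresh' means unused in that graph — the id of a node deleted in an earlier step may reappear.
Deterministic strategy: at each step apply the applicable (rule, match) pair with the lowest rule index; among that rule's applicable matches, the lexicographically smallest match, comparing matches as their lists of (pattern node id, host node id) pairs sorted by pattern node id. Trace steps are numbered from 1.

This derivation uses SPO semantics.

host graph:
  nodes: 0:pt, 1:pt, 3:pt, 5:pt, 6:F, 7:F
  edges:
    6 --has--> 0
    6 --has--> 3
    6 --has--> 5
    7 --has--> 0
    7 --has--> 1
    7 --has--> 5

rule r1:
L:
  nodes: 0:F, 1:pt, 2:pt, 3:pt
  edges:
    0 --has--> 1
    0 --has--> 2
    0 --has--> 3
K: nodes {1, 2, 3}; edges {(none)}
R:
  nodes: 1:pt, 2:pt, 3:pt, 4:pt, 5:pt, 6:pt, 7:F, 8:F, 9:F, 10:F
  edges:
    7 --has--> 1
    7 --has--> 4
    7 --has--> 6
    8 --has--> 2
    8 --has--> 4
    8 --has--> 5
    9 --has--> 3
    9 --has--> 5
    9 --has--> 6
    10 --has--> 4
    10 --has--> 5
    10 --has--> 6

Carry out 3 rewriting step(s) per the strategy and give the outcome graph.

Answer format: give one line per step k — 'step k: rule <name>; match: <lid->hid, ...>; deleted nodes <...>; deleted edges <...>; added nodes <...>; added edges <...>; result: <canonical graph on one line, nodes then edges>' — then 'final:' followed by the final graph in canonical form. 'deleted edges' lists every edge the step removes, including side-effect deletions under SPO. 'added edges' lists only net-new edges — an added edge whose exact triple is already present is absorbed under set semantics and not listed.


step 1: rule r1; match: 0->6, 1->0, 2->3, 3->5; deleted nodes 6; deleted edges (6,0,has); (6,3,has); (6,5,has); added nodes 8, 9, 10, 11, 12, 13, 14; added edges (11,0,has); (11,8,has); (11,10,has); (12,3,has); (12,8,has); (12,9,has); (13,5,has); (13,9,has); (13,10,has); (14,8,has); (14,9,has); (14,10,has); result: nodes: 0:pt, 1:pt, 3:pt, 5:pt, 7:F, 8:pt, 9:pt, 10:pt, 11:F, 12:F, 13:F, 14:F edges: (7,0,has); (7,1,has); (7,5,has); (11,0,has); (11,8,has); (11,10,has); (12,3,has); (12,8,has); (12,9,has); (13,5,has); (13,9,has); (13,10,has); (14,8,has); (14,9,has); (14,10,has)
step 2: rule r1; match: 0->7, 1->0, 2->1, 3->5; deleted nodes 7; deleted edges (7,0,has); (7,1,has); (7,5,has); added nodes 15, 16, 17, 18, 19, 20, 21; added edges (18,0,has); (18,15,has); (18,17,has); (19,1,has); (19,15,has); (19,16,has); (20,5,has); (20,16,has); (20,17,has); (21,15,has); (21,16,has); (21,17,has); result: nodes: 0:pt, 1:pt, 3:pt, 5:pt, 8:pt, 9:pt, 10:pt, 11:F, 12:F, 13:F, 14:F, 15:pt, 16:pt, 17:pt, 18:F, 19:F, 20:F, 21:F edges: (11,0,has); (11,8,has); (11,10,has); (12,3,has); (12,8,has); (12,9,has); (13,5,has); (13,9,has); (13,10,has); (14,8,has); (14,9,has); (14,10,has); (18,0,has); (18,15,has); (18,17,has); (19,1,has); (19,15,has); (19,16,has); (20,5,has); (20,16,has); (20,17,has); (21,15,has); (21,16,has); (21,17,has)
step 3: rule r1; match: 0->11, 1->0, 2->8, 3->10; deleted nodes 11; deleted edges (11,0,has); (11,8,has); (11,10,has); added nodes 22, 23, 24, 25, 26, 27, 28; added edges (25,0,has); (25,22,has); (25,24,has); (26,8,has); (26,22,has); (26,23,has); (27,10,has); (27,23,has); (27,24,has); (28,22,has); (28,23,has); (28,24,has); result: nodes: 0:pt, 1:pt, 3:pt, 5:pt, 8:pt, 9:pt, 10:pt, 12:F, 13:F, 14:F, 15:pt, 16:pt, 17:pt, 18:F, 19:F, 20:F, 21:F, 22:pt, 23:pt, 24:pt, 25:F, 26:F, 27:F, 28:F edges: (12,3,has); (12,8,has); (12,9,has); (13,5,has); (13,9,has); (13,10,has); (14,8,has); (14,9,has); (14,10,has); (18,0,has); (18,15,has); (18,17,has); (19,1,has); (19,15,has); (19,16,has); (20,5,has); (20,16,has); (20,17,has); (21,15,has); (21,16,has); (21,17,has); (25,0,has); (25,22,has); (25,24,has); (26,8,has); (26,22,has); (26,23,has); (27,10,has); (27,23,has); (27,24,has); (28,22,has); (28,23,has); (28,24,has)
final:
nodes: 0:pt, 1:pt, 3:pt, 5:pt, 8:pt, 9:pt, 10:pt, 12:F, 13:F, 14:F, 15:pt, 16:pt, 17:pt, 18:F, 19:F, 20:F, 21:F, 22:pt, 23:pt, 24:pt, 25:F, 26:F, 27:F, 28:F
edges: (12,3,has); (12,8,has); (12,9,has); (13,5,has); (13,9,has); (13,10,has); (14,8,has); (14,9,has); (14,10,has); (18,0,has); (18,15,has); (18,17,has); (19,1,has); (19,15,has); (19,16,has); (20,5,has); (20,16,has); (20,17,has); (21,15,has); (21,16,has); (21,17,has); (25,0,has); (25,22,has); (25,24,has); (26,8,has); (26,22,has); (26,23,has); (27,10,has); (27,23,has); (27,24,has); (28,22,has); (28,23,has); (28,24,has)


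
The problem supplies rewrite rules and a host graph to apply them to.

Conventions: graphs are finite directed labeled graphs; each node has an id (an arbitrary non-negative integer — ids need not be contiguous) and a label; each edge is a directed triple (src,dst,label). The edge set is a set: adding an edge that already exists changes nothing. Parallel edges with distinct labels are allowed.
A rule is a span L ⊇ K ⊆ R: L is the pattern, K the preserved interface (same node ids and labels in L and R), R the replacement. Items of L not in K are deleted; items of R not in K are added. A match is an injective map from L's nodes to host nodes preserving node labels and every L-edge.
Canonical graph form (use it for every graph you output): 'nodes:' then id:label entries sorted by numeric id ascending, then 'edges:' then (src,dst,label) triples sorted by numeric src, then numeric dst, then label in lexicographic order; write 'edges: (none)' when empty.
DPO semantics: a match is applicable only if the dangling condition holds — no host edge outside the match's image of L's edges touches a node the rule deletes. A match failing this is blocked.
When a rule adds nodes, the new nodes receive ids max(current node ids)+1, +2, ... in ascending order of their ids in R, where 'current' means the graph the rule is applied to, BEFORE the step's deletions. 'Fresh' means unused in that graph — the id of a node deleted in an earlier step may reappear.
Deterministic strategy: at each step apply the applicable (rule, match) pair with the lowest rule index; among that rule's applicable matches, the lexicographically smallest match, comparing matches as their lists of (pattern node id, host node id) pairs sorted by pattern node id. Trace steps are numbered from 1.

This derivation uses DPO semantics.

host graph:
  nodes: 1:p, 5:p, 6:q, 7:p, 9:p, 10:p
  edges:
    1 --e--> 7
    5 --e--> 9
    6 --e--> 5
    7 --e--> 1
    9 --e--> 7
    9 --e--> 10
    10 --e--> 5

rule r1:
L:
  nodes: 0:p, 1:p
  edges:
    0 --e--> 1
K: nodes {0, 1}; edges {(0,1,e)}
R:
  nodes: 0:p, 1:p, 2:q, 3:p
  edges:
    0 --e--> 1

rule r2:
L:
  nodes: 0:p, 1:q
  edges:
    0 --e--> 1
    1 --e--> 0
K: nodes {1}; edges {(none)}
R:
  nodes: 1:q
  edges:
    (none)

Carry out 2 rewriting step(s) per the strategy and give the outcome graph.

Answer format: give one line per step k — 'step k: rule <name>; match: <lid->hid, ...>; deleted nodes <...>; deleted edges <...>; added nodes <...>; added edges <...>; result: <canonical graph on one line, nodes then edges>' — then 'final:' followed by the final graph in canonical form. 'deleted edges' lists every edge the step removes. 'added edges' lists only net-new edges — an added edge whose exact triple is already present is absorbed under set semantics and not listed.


step 1: rule r1; match: 0->1, 1->7; deleted nodes (none); deleted edges (none); added nodes 11, 12; added edges (none); result: nodes: 1:p, 5:p, 6:q, 7:p, 9:p, 10:p, 11:q, 12:p edges: (1,7,e); (5,9,e); (6,5,e); (7,1,e); (9,7,e); (9,10,e); (10,5,e)
step 2: rule r1; match: 0->1, 1->7; deleted nodes (none); deleted edges (none); added nodes 13, 14; added edges (none); result: nodes: 1:p, 5:p, 6:q, 7:p, 9:p, 10:p, 11:q, 12:p, 13:q, 14:p edges: (1,7,e); (5,9,e); (6,5,e); (7,1,e); (9,7,e); (9,10,e); (10,5,e)
final:
nodes: 1:p, 5:p, 6:q, 7:p, 9:p, 10:p, 11:q, 12:p, 13:q, 14:p
edges: (1,7,e); (5,9,e); (6,5,e); (7,1,e); (9,7,e); (9,10,e); (10,5,e)


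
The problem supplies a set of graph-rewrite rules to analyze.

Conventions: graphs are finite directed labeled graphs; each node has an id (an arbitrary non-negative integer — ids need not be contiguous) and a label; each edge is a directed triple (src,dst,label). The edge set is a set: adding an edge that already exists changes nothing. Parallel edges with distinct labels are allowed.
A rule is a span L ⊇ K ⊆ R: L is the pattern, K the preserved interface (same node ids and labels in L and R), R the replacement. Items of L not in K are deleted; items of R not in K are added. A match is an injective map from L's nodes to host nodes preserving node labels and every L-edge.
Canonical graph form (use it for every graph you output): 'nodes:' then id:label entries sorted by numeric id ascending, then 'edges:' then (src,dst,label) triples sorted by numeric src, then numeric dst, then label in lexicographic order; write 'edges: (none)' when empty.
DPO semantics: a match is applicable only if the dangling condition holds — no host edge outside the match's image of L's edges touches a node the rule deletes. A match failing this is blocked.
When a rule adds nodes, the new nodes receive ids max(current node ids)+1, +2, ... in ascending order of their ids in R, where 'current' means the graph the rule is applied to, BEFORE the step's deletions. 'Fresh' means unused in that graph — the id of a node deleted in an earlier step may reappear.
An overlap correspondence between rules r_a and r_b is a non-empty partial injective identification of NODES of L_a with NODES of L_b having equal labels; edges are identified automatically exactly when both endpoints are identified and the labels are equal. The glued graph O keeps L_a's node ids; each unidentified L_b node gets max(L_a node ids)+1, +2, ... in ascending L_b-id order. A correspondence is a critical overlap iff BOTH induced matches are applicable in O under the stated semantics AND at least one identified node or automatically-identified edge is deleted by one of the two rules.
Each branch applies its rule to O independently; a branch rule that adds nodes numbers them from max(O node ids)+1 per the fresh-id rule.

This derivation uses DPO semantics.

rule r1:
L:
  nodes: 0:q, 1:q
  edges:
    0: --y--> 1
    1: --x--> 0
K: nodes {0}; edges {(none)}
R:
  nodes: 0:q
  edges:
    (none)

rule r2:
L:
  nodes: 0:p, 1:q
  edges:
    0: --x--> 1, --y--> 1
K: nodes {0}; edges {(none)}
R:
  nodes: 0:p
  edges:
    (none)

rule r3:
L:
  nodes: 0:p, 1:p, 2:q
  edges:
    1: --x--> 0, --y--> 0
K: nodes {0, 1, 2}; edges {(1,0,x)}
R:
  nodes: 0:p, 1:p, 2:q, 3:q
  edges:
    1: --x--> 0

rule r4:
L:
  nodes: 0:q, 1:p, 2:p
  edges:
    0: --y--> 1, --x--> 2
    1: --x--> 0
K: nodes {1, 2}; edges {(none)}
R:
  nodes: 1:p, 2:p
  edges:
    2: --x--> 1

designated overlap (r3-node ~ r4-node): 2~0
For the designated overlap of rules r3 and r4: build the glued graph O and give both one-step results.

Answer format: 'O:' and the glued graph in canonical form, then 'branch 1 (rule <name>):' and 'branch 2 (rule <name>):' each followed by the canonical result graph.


O:
nodes: 0:p, 1:p, 2:q, 3:p, 4:p
edges: (1,0,x); (1,0,y); (2,3,y); (2,4,x); (3,2,x)
branch 1 (rule r3):
nodes: 0:p, 1:p, 2:q, 3:p, 4:p, 5:q
edges: (1,0,x); (2,3,y); (2,4,x); (3,2,x)
branch 2 (rule r4):
nodes: 0:p, 1:p, 3:p, 4:p
edges: (1,0,x); (1,0,y); (4,3,x)
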